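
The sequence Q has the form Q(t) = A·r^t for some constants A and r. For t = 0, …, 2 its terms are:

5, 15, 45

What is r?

Consecutive ratio: 15/5 = 3, and 45/15 = 3, so r = 3.
Then A·3^0 = 5 gives A = 5, and Q(t) = 5·3^t.

3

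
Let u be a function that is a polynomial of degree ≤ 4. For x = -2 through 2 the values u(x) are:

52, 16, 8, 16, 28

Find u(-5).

Write u(x) = ax^4 + bx³ + cx² + dx + e; the 5 given values yield a linear system in the 5 coefficients.
Solving, the leading coefficient vanishes, and u(x) = -2x³ + 8x² + 2x + 8.
Then u(-5) = 448.

448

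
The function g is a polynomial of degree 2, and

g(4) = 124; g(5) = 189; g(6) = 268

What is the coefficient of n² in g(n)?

Write g(n) = an² + bn + c; the 3 given values yield a linear system in the 3 coefficients.
Solving, g(n) = 7n² + 2n + 4.
The coefficient of n² is 7.

7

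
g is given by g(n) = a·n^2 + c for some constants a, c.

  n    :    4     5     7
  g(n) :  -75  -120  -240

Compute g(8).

From g(4) = -75 and g(5) = -120: 16a + c = -75 and 25a + c = -120.
Subtracting: 9a = -45, so a = -5; then c = -75 − (-5)·16 = 5.
So g(n) = -5n² + 5, and g(8) = -315.

-315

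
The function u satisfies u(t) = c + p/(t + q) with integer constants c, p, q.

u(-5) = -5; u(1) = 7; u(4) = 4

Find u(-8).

(u(t) − c)(t + q) = p for each data point; the three points give a linear system in c and q, then p follows.
Solving: c = 1, q = 2, p = 18, so u(t) = 1 + 18/(t + 2).
Then u(-8) = 1 + 18/(-6) = -2.

-2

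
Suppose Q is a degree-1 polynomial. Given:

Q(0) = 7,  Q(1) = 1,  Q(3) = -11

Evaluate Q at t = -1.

Write Q(t) = at + b; the 3 given values yield a linear system in the 2 coefficients.
Solving, Q(t) = -6t + 7.
Then Q(-1) = 13.

13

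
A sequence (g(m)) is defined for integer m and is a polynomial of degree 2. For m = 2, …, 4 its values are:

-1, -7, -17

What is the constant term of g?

-1

Write g(m) = am² + bm + c; the 3 given values yield a linear system in the 3 coefficients.
Solving, g(m) = -2m² + 4m - 1.
The constant term is g(0) = -1.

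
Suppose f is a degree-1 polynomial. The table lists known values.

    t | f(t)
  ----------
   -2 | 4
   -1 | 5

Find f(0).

6

Write f(t) = at + b; the 2 given values yield a linear system in the 2 coefficients.
Solving, f(t) = t + 6.
Then f(0) = 6.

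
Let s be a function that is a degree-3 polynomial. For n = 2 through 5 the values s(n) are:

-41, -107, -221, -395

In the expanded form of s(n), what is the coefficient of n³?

Write s(n) = an³ + bn² + cn + d; the 4 given values yield a linear system in the 4 coefficients.
Solving, s(n) = -2n³ - 6n² + 2n - 5.
The coefficient of n³ is -2.

-2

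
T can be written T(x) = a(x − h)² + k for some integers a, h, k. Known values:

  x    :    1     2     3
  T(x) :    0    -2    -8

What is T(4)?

First differences -2, -6; second difference -4 = 2a, so a = -2.
Expanding, the x-coefficient is −2ah = 4h; matching it to the data gives h = 1, and then k = 0.
So T(x) = -2(x − 1)² + 0.
T(4) = -2·3² + 0 = -18.

-18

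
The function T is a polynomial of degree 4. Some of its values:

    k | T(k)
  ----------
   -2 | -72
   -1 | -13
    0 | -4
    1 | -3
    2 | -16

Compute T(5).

-919

Write T(k) = ak^4 + bk³ + ck² + dk + e; the 5 given values yield a linear system in the 5 coefficients.
Solving, T(k) = -2k^4 + 3k³ - 2k² + 2k - 4.
Then T(5) = -919.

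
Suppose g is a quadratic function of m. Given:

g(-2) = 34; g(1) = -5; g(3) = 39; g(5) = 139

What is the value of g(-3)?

Write g(m) = am² + bm + c; the 4 given values yield a linear system in the 3 coefficients.
Solving, g(m) = 7m² - 6m - 6.
Then g(-3) = 75.

75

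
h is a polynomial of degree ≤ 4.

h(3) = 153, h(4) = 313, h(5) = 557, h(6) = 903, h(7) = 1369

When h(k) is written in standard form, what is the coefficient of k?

Write h(k) = ak^4 + bk³ + ck² + dk + e; the 5 given values yield a linear system in the 5 coefficients.
Solving, the leading coefficient vanishes, and h(k) = 3k³ + 6k² + 7k - 3.
The coefficient of k is 7.

7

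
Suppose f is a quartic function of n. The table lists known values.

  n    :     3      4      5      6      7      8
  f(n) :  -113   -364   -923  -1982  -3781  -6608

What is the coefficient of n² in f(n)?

Write f(n) = an^4 + bn³ + cn² + dn + e; the 6 given values yield a linear system in the 5 coefficients.
Solving, f(n) = -2n^4 + 4n³ - 8n² + 7n - 8.
The coefficient of n² is -8.

-8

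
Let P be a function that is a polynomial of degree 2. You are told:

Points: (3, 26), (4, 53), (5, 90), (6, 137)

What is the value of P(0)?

5

First differences: 27, 37, 47. Second differences: 10, 10.
Level-2 differences are constant, so P has degree 2.
Fitting a degree-2 polynomial gives P(k) = 5k² - 8k + 5.
Then P(0) = 5.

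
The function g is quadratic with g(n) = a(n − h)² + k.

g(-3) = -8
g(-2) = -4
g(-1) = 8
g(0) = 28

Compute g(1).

First differences 4, 12, 20; second difference 8 = 2a, so a = 4.
Expanding, the n-coefficient is −2ah = -8h; matching it to the data gives h = -3, and then k = -8.
So g(n) = 4(n + 3)² − 8.
g(1) = 4·4² − 8 = 56.

56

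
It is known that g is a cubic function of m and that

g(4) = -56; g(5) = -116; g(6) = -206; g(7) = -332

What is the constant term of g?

Write g(m) = am³ + bm² + cm + d; the 4 given values yield a linear system in the 4 coefficients.
Solving, g(m) = -m³ + m + 4.
The constant term is g(0) = 4.

4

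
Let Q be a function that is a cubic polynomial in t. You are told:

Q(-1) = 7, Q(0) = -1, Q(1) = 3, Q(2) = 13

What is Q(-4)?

Write Q(t) = at³ + bt² + ct + d; the 4 given values yield a linear system in the 4 coefficients.
Solving, Q(t) = -t³ + 6t² - t - 1.
Then Q(-4) = 163.

163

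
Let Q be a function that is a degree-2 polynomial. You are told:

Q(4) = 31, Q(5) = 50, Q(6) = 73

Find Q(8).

131

Write Q(x) = ax² + bx + c; the 3 given values yield a linear system in the 3 coefficients.
Solving, Q(x) = 2x² + x - 5.
Then Q(8) = 131.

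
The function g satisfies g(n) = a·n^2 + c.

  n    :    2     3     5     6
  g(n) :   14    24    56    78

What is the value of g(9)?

From g(2) = 14 and g(3) = 24: 4a + c = 14 and 9a + c = 24.
Subtracting: 5a = 10, so a = 2; then c = 14 − 2·4 = 6.
So g(n) = 2n² + 6, and g(9) = 168.

168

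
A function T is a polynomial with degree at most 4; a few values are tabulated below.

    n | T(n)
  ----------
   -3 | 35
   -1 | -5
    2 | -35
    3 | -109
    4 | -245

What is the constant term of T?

-1

Write T(n) = an^4 + bn³ + cn² + dn + e; the 5 given values yield a linear system in the 5 coefficients.
Solving, the leading coefficient vanishes, and T(n) = -3n³ - 4n² + 3n - 1.
The constant term is T(0) = -1.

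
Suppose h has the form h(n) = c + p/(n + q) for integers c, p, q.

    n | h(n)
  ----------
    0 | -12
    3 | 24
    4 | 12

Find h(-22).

(h(n) − c)(n + q) = p for each data point; the three points give a linear system in c and q, then p follows.
Solving: c = 0, q = -2, p = 24, so h(n) = 24/(n − 2).
Then h(-22) = 0 + 24/(-24) = -1.

-1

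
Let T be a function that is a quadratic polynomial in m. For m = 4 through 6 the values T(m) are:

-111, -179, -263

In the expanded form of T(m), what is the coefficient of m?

Write T(m) = am² + bm + c; the 3 given values yield a linear system in the 3 coefficients.
Solving, T(m) = -8m² + 4m + 1.
The coefficient of m is 4.

4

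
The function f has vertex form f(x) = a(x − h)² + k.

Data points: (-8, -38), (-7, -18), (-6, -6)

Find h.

First differences 20, 12; second difference -8 = 2a, so a = -4.
Expanding, the x-coefficient is −2ah = 8h; matching it to the data gives h = -5, and then k = -2.
So f(x) = -4(x + 5)² − 2.
Hence h = -5.

-5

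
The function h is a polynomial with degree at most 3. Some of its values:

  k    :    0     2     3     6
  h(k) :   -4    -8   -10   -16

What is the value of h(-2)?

Write h(k) = ak³ + bk² + ck + d; the 4 given values yield a linear system in the 4 coefficients.
Solving, the top 2 coefficients vanish, and h(k) = -2k - 4.
Then h(-2) = 0.

0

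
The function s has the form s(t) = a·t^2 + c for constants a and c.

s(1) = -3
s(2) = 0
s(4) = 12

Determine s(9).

77

From s(1) = -3 and s(2) = 0: 1a + c = -3 and 4a + c = 0.
Subtracting: 3a = 3, so a = 1; then c = -3 − 1·1 = -4.
So s(t) = 1t² − 4, and s(9) = 77.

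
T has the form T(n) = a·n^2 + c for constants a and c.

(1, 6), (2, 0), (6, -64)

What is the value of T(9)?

-154

From T(1) = 6 and T(2) = 0: 1a + c = 6 and 4a + c = 0.
Subtracting: 3a = -6, so a = -2; then c = 6 − (-2)·1 = 8.
So T(n) = -2n² + 8, and T(9) = -154.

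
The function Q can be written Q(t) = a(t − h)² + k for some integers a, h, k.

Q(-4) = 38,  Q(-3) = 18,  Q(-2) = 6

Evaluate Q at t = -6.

102

First differences -20, -12; second difference 8 = 2a, so a = 4.
Expanding, the t-coefficient is −2ah = -8h; matching it to the data gives h = -1, and then k = 2.
So Q(t) = 4(t + 1)² + 2.
Q(-6) = 4·(-5)² + 2 = 102.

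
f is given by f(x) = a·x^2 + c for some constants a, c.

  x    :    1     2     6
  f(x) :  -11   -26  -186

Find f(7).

-251

From f(1) = -11 and f(2) = -26: 1a + c = -11 and 4a + c = -26.
Subtracting: 3a = -15, so a = -5; then c = -11 − (-5)·1 = -6.
So f(x) = -5x² − 6, and f(7) = -251.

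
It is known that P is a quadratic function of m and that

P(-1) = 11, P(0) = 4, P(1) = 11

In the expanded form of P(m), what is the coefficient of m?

0

Write P(m) = am² + bm + c; the 3 given values yield a linear system in the 3 coefficients.
Solving, P(m) = 7m² + 4.
The coefficient of m is 0.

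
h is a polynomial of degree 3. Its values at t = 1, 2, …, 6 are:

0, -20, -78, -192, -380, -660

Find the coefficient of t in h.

4

First differences: -20, -58, -114, -188, -280. Second differences: -38, -56, -74, -92. Third differences: -18, -18, -18.
Level-3 differences are constant, so h has degree 3.
Fitting a degree-3 polynomial gives h(t) = -3t³ - t² + 4t.
The coefficient of t is 4.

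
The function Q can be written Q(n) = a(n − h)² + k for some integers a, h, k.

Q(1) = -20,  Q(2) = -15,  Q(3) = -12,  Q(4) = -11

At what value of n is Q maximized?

4

First differences 5, 3, 1; second difference -2 = 2a, so a = -1.
Expanding, the n-coefficient is −2ah = 2h; matching it to the data gives h = 4, and then k = -11.
So Q(n) = -1(n − 4)² − 11.
Hence h = 4.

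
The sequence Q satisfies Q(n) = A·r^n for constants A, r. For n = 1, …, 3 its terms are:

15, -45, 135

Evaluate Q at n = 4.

-405

Consecutive ratio: -45/15 = -3, and 135/(-45) = -3, so r = -3.
Then A·(-3)^1 = 15 gives A = -5, and Q(n) = -5·(-3)^n.
Q(4) = -5·(-3)^4 = -405.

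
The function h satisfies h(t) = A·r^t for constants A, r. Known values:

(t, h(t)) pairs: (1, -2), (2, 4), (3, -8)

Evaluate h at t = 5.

-32

Consecutive ratio: 4/(-2) = -2, and -8/4 = -2, so r = -2.
Then A·(-2)^1 = -2 gives A = 1, and h(t) = 1·(-2)^t.
h(5) = 1·(-2)^5 = -32.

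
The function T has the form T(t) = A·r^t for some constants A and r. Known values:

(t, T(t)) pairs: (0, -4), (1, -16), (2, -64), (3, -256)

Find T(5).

Consecutive ratio: -16/(-4) = 4, and -64/(-16) = 4, so r = 4.
Then A·4^0 = -4 gives A = -4, and T(t) = -4·4^t.
T(5) = -4·4^5 = -4096.

-4096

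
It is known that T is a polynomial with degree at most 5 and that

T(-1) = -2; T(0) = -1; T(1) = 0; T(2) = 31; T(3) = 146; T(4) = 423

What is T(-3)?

Write T(x) = ax^5 + bx^4 + cx³ + dx² + ex + p; the 6 given values yield a linear system in the 6 coefficients.
Solving, the leading coefficient vanishes, and T(x) = x^4 + 3x³ - x² - 2x - 1.
Then T(-3) = -4.

-4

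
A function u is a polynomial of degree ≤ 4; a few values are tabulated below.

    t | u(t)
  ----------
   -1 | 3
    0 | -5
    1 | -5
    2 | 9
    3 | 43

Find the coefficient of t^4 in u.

0

Write u(t) = at^4 + bt³ + ct² + dt + e; the 5 given values yield a linear system in the 5 coefficients.
Solving, the leading coefficient vanishes, and u(t) = t³ + 4t² - 5t - 5.
The coefficient of t^4 is 0.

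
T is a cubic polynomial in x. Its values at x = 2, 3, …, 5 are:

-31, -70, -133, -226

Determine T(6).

Write T(x) = ax³ + bx² + cx + d; the 4 given values yield a linear system in the 4 coefficients.
Solving, T(x) = -x³ - 3x² - 5x - 1.
Then T(6) = -355.

-355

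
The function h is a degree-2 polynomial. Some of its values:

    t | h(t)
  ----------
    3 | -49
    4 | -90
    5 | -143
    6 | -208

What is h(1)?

-3

First differences: -41, -53, -65. Second differences: -12, -12.
Level-2 differences are constant, so h has degree 2.
Fitting a degree-2 polynomial gives h(t) = -6t² + t + 2.
Then h(1) = -3.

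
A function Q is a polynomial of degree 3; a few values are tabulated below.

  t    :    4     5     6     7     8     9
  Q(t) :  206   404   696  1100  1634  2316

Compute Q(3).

Write Q(t) = at³ + bt² + ct + d; the 6 given values yield a linear system in the 4 coefficients.
Solving, Q(t) = 3t³ + 2t² - 3t - 6.
Then Q(3) = 84.

84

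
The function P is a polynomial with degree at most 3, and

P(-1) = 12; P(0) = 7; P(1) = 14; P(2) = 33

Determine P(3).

First differences: -5, 7, 19. Second differences: 12, 12.
Level-2 differences are constant, so P has degree 2.
Fitting a degree-2 polynomial gives P(m) = 6m² + m + 7.
Then P(3) = 64.

64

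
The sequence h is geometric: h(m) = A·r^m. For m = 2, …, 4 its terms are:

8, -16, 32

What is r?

Consecutive ratio: -16/8 = -2, and 32/(-16) = -2, so r = -2.
Then A·(-2)^2 = 8 gives A = 2, and h(m) = 2·(-2)^m.

-2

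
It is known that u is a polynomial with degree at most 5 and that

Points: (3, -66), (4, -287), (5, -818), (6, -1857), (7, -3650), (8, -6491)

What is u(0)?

First differences: -221, -531, -1039, -1793, -2841. Second differences: -310, -508, -754, -1048. Third differences: -198, -246, -294. Fourth differences: -48, -48.
Level-4 differences are constant, so u has degree 4.
Fitting a degree-4 polynomial gives u(t) = -2t^4 + 3t³ + 3t² - 3t - 3.
Then u(0) = -3.

-3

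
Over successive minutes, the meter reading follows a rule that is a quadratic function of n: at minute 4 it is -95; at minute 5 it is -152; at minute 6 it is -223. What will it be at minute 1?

Write the value at n as s(n).
Write s(n) = an² + bn + c; the 3 given values yield a linear system in the 3 coefficients.
Solving, s(n) = -7n² + 6n - 7.
Then s(1) = -8.

-8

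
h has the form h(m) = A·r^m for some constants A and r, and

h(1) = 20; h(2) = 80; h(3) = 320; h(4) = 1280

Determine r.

4

Consecutive ratio: 80/20 = 4, and 320/80 = 4, so r = 4.
Then A·4^1 = 20 gives A = 5, and h(m) = 5·4^m.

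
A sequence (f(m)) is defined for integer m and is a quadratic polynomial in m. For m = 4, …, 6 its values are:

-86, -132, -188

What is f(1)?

-8

Write f(m) = am² + bm + c; the 3 given values yield a linear system in the 3 coefficients.
Solving, f(m) = -5m² - m - 2.
Then f(1) = -8.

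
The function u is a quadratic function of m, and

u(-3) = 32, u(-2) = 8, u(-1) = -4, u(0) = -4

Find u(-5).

116

Write u(m) = am² + bm + c; the 4 given values yield a linear system in the 3 coefficients.
Solving, u(m) = 6m² + 6m - 4.
Then u(-5) = 116.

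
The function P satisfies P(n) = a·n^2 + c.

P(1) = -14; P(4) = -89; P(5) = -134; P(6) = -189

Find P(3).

From P(1) = -14 and P(4) = -89: 1a + c = -14 and 16a + c = -89.
Subtracting: 15a = -75, so a = -5; then c = -14 − (-5)·1 = -9.
So P(n) = -5n² − 9, and P(3) = -54.

-54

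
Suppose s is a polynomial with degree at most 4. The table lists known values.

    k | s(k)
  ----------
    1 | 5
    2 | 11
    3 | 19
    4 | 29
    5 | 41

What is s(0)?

First differences: 6, 8, 10, 12. Second differences: 2, 2, 2.
Level-2 differences are constant, so s has degree 2.
Fitting a degree-2 polynomial gives s(k) = k² + 3k + 1.
The constant term is s(0) = 1.

1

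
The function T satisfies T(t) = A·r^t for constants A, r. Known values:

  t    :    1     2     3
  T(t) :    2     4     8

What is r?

2

Consecutive ratio: 4/2 = 2, and 8/4 = 2, so r = 2.
Then A·2^1 = 2 gives A = 1, and T(t) = 1·2^t.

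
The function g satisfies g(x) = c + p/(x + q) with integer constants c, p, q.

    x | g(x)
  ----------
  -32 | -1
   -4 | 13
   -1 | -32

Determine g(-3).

(g(x) − c)(x + q) = p for each data point; the three points give a linear system in c and q, then p follows.
Solving: c = -2, q = 2, p = -30, so g(x) = -2 − 30/(x + 2).
Then g(-3) = -2 − 30/(-1) = 28.

28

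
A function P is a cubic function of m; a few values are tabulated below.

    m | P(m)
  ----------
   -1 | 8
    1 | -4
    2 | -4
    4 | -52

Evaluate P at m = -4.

236

Write P(m) = am³ + bm² + cm + d; the 4 given values yield a linear system in the 4 coefficients.
Solving, P(m) = -2m³ + 6m² - 4m - 4.
Then P(-4) = 236.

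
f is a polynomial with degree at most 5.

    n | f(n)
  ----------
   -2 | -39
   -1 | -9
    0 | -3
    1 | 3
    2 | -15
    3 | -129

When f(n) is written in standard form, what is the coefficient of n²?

2

First differences: 30, 6, 6, -18, -114. Second differences: -24, 0, -24, -96. Third differences: 24, -24, -72. Fourth differences: -48, -48.
Level-4 differences are constant, so f has degree 4.
Fitting a degree-4 polynomial gives f(n) = -2n^4 + 2n² + 6n - 3.
The coefficient of n² is 2.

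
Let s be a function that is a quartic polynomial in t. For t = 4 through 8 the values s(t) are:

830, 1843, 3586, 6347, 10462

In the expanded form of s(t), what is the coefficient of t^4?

2

Write s(t) = at^4 + bt³ + ct² + dt + e; the 5 given values yield a linear system in the 5 coefficients.
Solving, s(t) = 2t^4 + 4t³ + 3t² + 4t - 2.
The coefficient of t^4 is 2.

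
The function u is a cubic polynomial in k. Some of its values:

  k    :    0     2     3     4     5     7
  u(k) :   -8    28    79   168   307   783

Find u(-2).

Write u(k) = ak³ + bk² + ck + d; the 6 given values yield a linear system in the 4 coefficients.
Solving, u(k) = 2k³ + k² + 8k - 8.
Then u(-2) = -36.

-36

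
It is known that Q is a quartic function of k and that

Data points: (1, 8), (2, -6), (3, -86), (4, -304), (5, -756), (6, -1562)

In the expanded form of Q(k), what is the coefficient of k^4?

-1

First differences: -14, -80, -218, -452, -806. Second differences: -66, -138, -234, -354. Third differences: -72, -96, -120. Fourth differences: -24, -24.
Level-4 differences are constant, so Q has degree 4.
Fitting a degree-4 polynomial gives Q(k) = -k^4 - 2k³ + 4k² + 3k + 4.
The coefficient of k^4 is -1.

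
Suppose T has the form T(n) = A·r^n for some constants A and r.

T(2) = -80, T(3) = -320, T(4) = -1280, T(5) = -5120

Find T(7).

Consecutive ratio: -320/(-80) = 4, and -1280/(-320) = 4, so r = 4.
Then A·4^2 = -80 gives A = -5, and T(n) = -5·4^n.
T(7) = -5·4^7 = -81920.

-81920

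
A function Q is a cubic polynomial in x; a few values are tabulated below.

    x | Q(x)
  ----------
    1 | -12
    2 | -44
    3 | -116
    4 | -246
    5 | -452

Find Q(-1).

First differences: -32, -72, -130, -206. Second differences: -40, -58, -76. Third differences: -18, -18.
Level-3 differences are constant, so Q has degree 3.
Fitting a degree-3 polynomial gives Q(x) = -3x³ - 2x² - 5x - 2.
Then Q(-1) = 4.

4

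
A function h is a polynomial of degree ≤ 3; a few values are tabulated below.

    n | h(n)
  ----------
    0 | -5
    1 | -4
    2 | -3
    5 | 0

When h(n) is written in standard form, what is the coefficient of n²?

0

Write h(n) = an³ + bn² + cn + d; the 4 given values yield a linear system in the 4 coefficients.
Solving, the top 2 coefficients vanish, and h(n) = n - 5.
The coefficient of n² is 0.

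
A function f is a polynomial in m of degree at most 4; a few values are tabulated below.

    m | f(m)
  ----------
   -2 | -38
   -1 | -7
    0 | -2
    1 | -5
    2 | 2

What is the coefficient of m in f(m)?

Write f(m) = am^4 + bm³ + cm² + dm + e; the 5 given values yield a linear system in the 5 coefficients.
Solving, the leading coefficient vanishes, and f(m) = 3m³ - 4m² - 2m - 2.
The coefficient of m is -2.

-2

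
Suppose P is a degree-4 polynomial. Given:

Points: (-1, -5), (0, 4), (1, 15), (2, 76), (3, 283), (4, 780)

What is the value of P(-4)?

220

First differences: 9, 11, 61, 207, 497. Second differences: 2, 50, 146, 290. Third differences: 48, 96, 144. Fourth differences: 48, 48.
Level-4 differences are constant, so P has degree 4.
Fitting a degree-4 polynomial gives P(t) = 2t^4 + 4t³ - t² + 6t + 4.
Then P(-4) = 220.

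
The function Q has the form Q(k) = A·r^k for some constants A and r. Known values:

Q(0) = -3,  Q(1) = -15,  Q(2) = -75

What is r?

5

Consecutive ratio: -15/(-3) = 5, and -75/(-15) = 5, so r = 5.
Then A·5^0 = -3 gives A = -3, and Q(k) = -3·5^k.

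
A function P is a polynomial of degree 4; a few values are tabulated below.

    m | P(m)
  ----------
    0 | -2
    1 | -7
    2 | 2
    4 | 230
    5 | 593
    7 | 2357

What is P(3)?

61

Write P(m) = am^4 + bm³ + cm² + dm + e; the 6 given values yield a linear system in the 5 coefficients.
Solving, P(m) = m^4 - 6m - 2.
Then P(3) = 61.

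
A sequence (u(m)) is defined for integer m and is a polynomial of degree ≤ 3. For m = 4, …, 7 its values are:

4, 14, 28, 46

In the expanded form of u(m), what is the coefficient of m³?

First differences: 10, 14, 18. Second differences: 4, 4.
Level-2 differences are constant, so u has degree 2.
Fitting a degree-2 polynomial gives u(m) = 2m² - 8m + 4.
The coefficient of m³ is 0.

0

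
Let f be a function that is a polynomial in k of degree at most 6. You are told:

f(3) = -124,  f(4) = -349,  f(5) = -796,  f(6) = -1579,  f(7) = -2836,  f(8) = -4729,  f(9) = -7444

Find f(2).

First differences: -225, -447, -783, -1257, -1893, -2715. Second differences: -222, -336, -474, -636, -822. Third differences: -114, -138, -162, -186. Fourth differences: -24, -24, -24.
Level-4 differences are constant, so f has degree 4.
Fitting a degree-4 polynomial gives f(k) = -k^4 - k³ - 2k² + k - 1.
Then f(2) = -31.

-31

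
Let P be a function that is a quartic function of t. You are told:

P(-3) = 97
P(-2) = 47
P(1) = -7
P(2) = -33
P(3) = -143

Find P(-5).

Write P(t) = at^4 + bt³ + ct² + dt + e; the 5 given values yield a linear system in the 5 coefficients.
Solving, P(t) = -t^4 - 4t³ + 7t² - 4t - 5.
Then P(-5) = 65.

65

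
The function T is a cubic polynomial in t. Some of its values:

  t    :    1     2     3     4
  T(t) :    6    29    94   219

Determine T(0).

Write T(t) = at³ + bt² + ct + d; the 4 given values yield a linear system in the 4 coefficients.
Solving, T(t) = 3t³ + 3t² - 7t + 7.
Then T(0) = 7.

7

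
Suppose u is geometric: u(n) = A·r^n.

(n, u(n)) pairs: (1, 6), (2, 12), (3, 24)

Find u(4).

Consecutive ratio: 12/6 = 2, and 24/12 = 2, so r = 2.
Then A·2^1 = 6 gives A = 3, and u(n) = 3·2^n.
u(4) = 3·2^4 = 48.

48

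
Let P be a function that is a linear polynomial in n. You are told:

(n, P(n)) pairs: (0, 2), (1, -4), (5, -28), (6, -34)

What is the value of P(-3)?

20

Write P(n) = an + b; the 4 given values yield a linear system in the 2 coefficients.
Solving, P(n) = -6n + 2.
Then P(-3) = 20.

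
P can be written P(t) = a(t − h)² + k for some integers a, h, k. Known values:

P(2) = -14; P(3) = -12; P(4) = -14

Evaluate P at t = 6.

-30

First differences 2, -2; second difference -4 = 2a, so a = -2.
Expanding, the t-coefficient is −2ah = 4h; matching it to the data gives h = 3, and then k = -12.
So P(t) = -2(t − 3)² − 12.
P(6) = -2·3² − 12 = -30.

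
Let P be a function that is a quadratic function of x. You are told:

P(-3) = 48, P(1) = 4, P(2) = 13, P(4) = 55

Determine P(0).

Write P(x) = ax² + bx + c; the 4 given values yield a linear system in the 3 coefficients.
Solving, P(x) = 4x² - 3x + 3.
Then P(0) = 3.

3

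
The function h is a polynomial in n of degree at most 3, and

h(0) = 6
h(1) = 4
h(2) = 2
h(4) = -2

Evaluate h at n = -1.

Write h(n) = an³ + bn² + cn + d; the 4 given values yield a linear system in the 4 coefficients.
Solving, the top 2 coefficients vanish, and h(n) = -2n + 6.
Then h(-1) = 8.

8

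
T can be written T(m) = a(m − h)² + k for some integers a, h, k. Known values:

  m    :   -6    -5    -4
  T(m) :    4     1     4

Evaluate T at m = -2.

28

First differences -3, 3; second difference 6 = 2a, so a = 3.
Expanding, the m-coefficient is −2ah = -6h; matching it to the data gives h = -5, and then k = 1.
So T(m) = 3(m + 5)² + 1.
T(-2) = 3·3² + 1 = 28.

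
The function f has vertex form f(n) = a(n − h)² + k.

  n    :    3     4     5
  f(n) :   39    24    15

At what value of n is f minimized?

6

First differences -15, -9; second difference 6 = 2a, so a = 3.
Expanding, the n-coefficient is −2ah = -6h; matching it to the data gives h = 6, and then k = 12.
So f(n) = 3(n − 6)² + 12.
Hence h = 6.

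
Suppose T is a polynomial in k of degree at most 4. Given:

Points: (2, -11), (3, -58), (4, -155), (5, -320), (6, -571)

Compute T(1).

4

First differences: -47, -97, -165, -251. Second differences: -50, -68, -86. Third differences: -18, -18.
Level-3 differences are constant, so T has degree 3.
Fitting a degree-3 polynomial gives T(k) = -3k³ + 2k² + 5.
Then T(1) = 4.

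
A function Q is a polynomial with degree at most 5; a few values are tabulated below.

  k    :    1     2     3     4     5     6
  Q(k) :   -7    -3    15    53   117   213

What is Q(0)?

First differences: 4, 18, 38, 64, 96. Second differences: 14, 20, 26, 32. Third differences: 6, 6, 6.
Level-3 differences are constant, so Q has degree 3.
Fitting a degree-3 polynomial gives Q(k) = k³ + k² - 6k - 3.
The constant term is Q(0) = -3.

-3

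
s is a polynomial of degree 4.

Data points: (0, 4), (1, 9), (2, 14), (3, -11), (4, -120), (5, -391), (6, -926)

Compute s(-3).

First differences: 5, 5, -25, -109, -271, -535. Second differences: 0, -30, -84, -162, -264. Third differences: -30, -54, -78, -102. Fourth differences: -24, -24, -24.
Level-4 differences are constant, so s has degree 4.
Fitting a degree-4 polynomial gives s(m) = -m^4 + m³ + 4m² + m + 4.
Then s(-3) = -71.

-71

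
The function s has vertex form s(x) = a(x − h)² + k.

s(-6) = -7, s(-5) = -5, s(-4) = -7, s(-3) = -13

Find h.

-5

First differences 2, -2, -6; second difference -4 = 2a, so a = -2.
Expanding, the x-coefficient is −2ah = 4h; matching it to the data gives h = -5, and then k = -5.
So s(x) = -2(x + 5)² − 5.
Hence h = -5.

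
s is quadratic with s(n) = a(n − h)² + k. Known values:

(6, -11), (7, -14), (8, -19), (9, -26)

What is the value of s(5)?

First differences -3, -5, -7; second difference -2 = 2a, so a = -1.
Expanding, the n-coefficient is −2ah = 2h; matching it to the data gives h = 5, and then k = -10.
So s(n) = -1(n − 5)² − 10.
s(5) = -1·0² − 10 = -10.

-10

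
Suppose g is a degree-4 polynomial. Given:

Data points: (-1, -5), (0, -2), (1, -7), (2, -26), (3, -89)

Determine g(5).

-587

Write g(x) = ax^4 + bx³ + cx² + dx + e; the 5 given values yield a linear system in the 5 coefficients.
Solving, g(x) = -x^4 + x³ - 3x² - 2x - 2.
Then g(5) = -587.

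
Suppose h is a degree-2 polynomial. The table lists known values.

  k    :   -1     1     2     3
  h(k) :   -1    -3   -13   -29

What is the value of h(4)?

Write h(k) = ak² + bk + c; the 4 given values yield a linear system in the 3 coefficients.
Solving, h(k) = -3k² - k + 1.
Then h(4) = -51.

-51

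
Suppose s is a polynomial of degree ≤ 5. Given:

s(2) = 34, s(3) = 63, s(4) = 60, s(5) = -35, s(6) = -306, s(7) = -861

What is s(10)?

Write s(m) = am^5 + bm^4 + cm³ + dm² + em + p; the 6 given values yield a linear system in the 6 coefficients.
Solving, the leading coefficient vanishes, and s(m) = -m^4 + 4m³ + 3m² + 3m.
Then s(10) = -5670.

-5670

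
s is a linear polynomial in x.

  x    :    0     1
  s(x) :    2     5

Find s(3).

11

Write s(x) = ax + b; the 2 given values yield a linear system in the 2 coefficients.
Solving, s(x) = 3x + 2.
Then s(3) = 11.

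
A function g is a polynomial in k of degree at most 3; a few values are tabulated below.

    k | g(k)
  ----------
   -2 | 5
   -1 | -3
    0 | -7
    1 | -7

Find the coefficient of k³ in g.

0

First differences: -8, -4, 0. Second differences: 4, 4.
Level-2 differences are constant, so g has degree 2.
Fitting a degree-2 polynomial gives g(k) = 2k² - 2k - 7.
The coefficient of k³ is 0.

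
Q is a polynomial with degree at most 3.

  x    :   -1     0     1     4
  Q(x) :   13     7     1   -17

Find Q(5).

Write Q(x) = ax³ + bx² + cx + d; the 4 given values yield a linear system in the 4 coefficients.
Solving, the top 2 coefficients vanish, and Q(x) = -6x + 7.
Then Q(5) = -23.

-23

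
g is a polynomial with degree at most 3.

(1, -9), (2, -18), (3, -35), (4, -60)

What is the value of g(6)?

-134

First differences: -9, -17, -25. Second differences: -8, -8.
Level-2 differences are constant, so g has degree 2.
Fitting a degree-2 polynomial gives g(m) = -4m² + 3m - 8.
Then g(6) = -134.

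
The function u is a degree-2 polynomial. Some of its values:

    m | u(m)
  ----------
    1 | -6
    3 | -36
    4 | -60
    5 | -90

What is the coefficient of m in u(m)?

Write u(m) = am² + bm + c; the 4 given values yield a linear system in the 3 coefficients.
Solving, u(m) = -3m² - 3m.
The coefficient of m is -3.

-3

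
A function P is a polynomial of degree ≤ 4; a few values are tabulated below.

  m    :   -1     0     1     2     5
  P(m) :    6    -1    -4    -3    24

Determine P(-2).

17

Write P(m) = am^4 + bm³ + cm² + dm + e; the 5 given values yield a linear system in the 5 coefficients.
Solving, the top 2 coefficients vanish, and P(m) = 2m² - 5m - 1.
Then P(-2) = 17.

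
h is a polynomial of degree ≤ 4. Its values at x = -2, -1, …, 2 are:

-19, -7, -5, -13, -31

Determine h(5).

First differences: 12, 2, -8, -18. Second differences: -10, -10, -10.
Level-2 differences are constant, so h has degree 2.
Fitting a degree-2 polynomial gives h(x) = -5x² - 3x - 5.
Then h(5) = -145.

-145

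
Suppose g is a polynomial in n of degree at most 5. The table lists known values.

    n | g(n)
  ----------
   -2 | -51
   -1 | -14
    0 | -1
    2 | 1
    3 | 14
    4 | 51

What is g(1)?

0

Write g(n) = an^5 + bn^4 + cn³ + dn² + en + p; the 6 given values yield a linear system in the 6 coefficients.
Solving, the top 2 coefficients vanish, and g(n) = 2n³ - 6n² + 5n - 1.
Then g(1) = 0.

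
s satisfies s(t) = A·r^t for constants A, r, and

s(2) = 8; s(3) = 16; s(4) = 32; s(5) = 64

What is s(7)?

256

Consecutive ratio: 16/8 = 2, and 32/16 = 2, so r = 2.
Then A·2^2 = 8 gives A = 2, and s(t) = 2·2^t.
s(7) = 2·2^7 = 256.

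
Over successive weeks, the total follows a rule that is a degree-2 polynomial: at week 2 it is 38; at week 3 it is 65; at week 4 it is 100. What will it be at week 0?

Write the value at n as s(n).
Write s(n) = an² + bn + c; the 3 given values yield a linear system in the 3 coefficients.
Solving, s(n) = 4n² + 7n + 8.
Then s(0) = 8.

8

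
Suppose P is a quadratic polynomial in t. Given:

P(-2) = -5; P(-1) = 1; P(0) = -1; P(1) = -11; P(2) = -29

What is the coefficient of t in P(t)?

-6

First differences: 6, -2, -10, -18. Second differences: -8, -8, -8.
Level-2 differences are constant, so P has degree 2.
Fitting a degree-2 polynomial gives P(t) = -4t² - 6t - 1.
The coefficient of t is -6.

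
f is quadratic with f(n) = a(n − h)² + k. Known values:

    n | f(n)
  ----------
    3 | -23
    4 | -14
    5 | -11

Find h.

5

First differences 9, 3; second difference -6 = 2a, so a = -3.
Expanding, the n-coefficient is −2ah = 6h; matching it to the data gives h = 5, and then k = -11.
So f(n) = -3(n − 5)² − 11.
Hence h = 5.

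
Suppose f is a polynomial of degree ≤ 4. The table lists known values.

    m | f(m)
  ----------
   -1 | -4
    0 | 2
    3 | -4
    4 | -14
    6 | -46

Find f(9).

-124

Write f(m) = am^4 + bm³ + cm² + dm + e; the 5 given values yield a linear system in the 5 coefficients.
Solving, the top 2 coefficients vanish, and f(m) = -2m² + 4m + 2.
Then f(9) = -124.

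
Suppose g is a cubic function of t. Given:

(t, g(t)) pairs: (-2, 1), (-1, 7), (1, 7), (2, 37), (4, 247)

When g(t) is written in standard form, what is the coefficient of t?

Write g(t) = at³ + bt² + ct + d; the 5 given values yield a linear system in the 4 coefficients.
Solving, g(t) = 3t³ + 4t² - 3t + 3.
The coefficient of t is -3.

-3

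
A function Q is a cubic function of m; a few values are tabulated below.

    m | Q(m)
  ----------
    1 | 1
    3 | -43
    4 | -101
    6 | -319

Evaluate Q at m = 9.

Write Q(m) = am³ + bm² + cm + d; the 4 given values yield a linear system in the 4 coefficients.
Solving, Q(m) = -m³ - 4m² + 7m - 1.
Then Q(9) = -991.

-991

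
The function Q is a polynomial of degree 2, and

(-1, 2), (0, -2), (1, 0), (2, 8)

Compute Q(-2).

12

Write Q(t) = at² + bt + c; the 4 given values yield a linear system in the 3 coefficients.
Solving, Q(t) = 3t² - t - 2.
Then Q(-2) = 12.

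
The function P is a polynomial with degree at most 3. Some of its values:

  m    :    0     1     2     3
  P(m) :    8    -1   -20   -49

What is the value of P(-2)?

-4

Write P(m) = am³ + bm² + cm + d; the 4 given values yield a linear system in the 4 coefficients.
Solving, the leading coefficient vanishes, and P(m) = -5m² - 4m + 8.
Then P(-2) = -4.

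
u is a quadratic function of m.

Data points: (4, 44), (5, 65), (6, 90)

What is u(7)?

Write u(m) = am² + bm + c; the 3 given values yield a linear system in the 3 coefficients.
Solving, u(m) = 2m² + 3m.
Then u(7) = 119.

119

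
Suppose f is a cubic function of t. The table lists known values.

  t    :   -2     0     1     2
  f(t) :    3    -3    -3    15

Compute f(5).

Write f(t) = at³ + bt² + ct + d; the 4 given values yield a linear system in the 4 coefficients.
Solving, f(t) = 2t³ + 3t² - 5t - 3.
Then f(5) = 297.

297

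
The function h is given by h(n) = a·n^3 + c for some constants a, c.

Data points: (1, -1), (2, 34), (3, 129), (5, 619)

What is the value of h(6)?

From h(1) = -1 and h(2) = 34: 1a + c = -1 and 8a + c = 34.
Subtracting: 7a = 35, so a = 5; then c = -1 − 5·1 = -6.
So h(n) = 5n³ − 6, and h(6) = 1074.

1074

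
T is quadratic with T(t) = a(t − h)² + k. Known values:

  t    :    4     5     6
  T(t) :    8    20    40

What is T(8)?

First differences 12, 20; second difference 8 = 2a, so a = 4.
Expanding, the t-coefficient is −2ah = -8h; matching it to the data gives h = 3, and then k = 4.
So T(t) = 4(t − 3)² + 4.
T(8) = 4·5² + 4 = 104.

104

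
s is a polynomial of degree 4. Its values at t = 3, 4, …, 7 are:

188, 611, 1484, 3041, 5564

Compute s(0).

Write s(t) = at^4 + bt³ + ct² + dt + e; the 5 given values yield a linear system in the 5 coefficients.
Solving, s(t) = 2t^4 + 3t³ - 5t² - 3t - 1.
Then s(0) = -1.

-1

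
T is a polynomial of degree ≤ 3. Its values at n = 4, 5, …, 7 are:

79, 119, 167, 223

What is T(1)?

7

First differences: 40, 48, 56. Second differences: 8, 8.
Level-2 differences are constant, so T has degree 2.
Fitting a degree-2 polynomial gives T(n) = 4n² + 4n - 1.
Then T(1) = 7.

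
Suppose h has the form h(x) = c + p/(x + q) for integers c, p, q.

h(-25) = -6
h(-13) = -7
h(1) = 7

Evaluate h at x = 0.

(h(x) − c)(x + q) = p for each data point; the three points give a linear system in c and q, then p follows.
Solving: c = -5, q = 1, p = 24, so h(x) = -5 + 24/(x + 1).
Then h(0) = -5 + 24/1 = 19.

19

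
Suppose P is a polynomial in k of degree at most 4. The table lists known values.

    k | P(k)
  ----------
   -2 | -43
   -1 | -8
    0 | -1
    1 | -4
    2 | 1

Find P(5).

Write P(k) = ak^4 + bk³ + ck² + dk + e; the 5 given values yield a linear system in the 5 coefficients.
Solving, the leading coefficient vanishes, and P(k) = 3k³ - 5k² - k - 1.
Then P(5) = 244.

244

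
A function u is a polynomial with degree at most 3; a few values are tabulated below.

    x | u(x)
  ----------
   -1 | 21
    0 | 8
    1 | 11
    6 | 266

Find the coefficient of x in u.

-5

Write u(x) = ax³ + bx² + cx + d; the 4 given values yield a linear system in the 4 coefficients.
Solving, the leading coefficient vanishes, and u(x) = 8x² - 5x + 8.
The coefficient of x is -5.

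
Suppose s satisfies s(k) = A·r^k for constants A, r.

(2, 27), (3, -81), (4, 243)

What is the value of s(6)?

Consecutive ratio: -81/27 = -3, and 243/(-81) = -3, so r = -3.
Then A·(-3)^2 = 27 gives A = 3, and s(k) = 3·(-3)^k.
s(6) = 3·(-3)^6 = 2187.

2187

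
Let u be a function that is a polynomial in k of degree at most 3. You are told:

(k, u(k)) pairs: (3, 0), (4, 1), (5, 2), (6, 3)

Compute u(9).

6

Write u(k) = ak³ + bk² + ck + d; the 4 given values yield a linear system in the 4 coefficients.
Solving, the top 2 coefficients vanish, and u(k) = k - 3.
Then u(9) = 6.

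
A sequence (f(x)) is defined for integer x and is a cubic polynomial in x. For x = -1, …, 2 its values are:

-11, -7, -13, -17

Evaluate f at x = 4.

Write f(x) = ax³ + bx² + cx + d; the 4 given values yield a linear system in the 4 coefficients.
Solving, f(x) = 2x³ - 5x² - 3x - 7.
Then f(4) = 29.

29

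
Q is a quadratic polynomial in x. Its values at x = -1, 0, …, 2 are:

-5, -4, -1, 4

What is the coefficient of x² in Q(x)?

1

First differences: 1, 3, 5. Second differences: 2, 2.
Level-2 differences are constant, so Q has degree 2.
Fitting a degree-2 polynomial gives Q(x) = x² + 2x - 4.
The coefficient of x² is 1.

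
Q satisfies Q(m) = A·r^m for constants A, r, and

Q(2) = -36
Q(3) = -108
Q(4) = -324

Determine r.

Consecutive ratio: -108/(-36) = 3, and -324/(-108) = 3, so r = 3.
Then A·3^2 = -36 gives A = -4, and Q(m) = -4·3^m.

3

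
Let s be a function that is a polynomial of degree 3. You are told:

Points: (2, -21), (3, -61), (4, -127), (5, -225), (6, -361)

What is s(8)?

-771

First differences: -40, -66, -98, -136. Second differences: -26, -32, -38. Third differences: -6, -6.
Level-3 differences are constant, so s has degree 3.
Fitting a degree-3 polynomial gives s(n) = -n³ - 4n² - n + 5.
Then s(8) = -771.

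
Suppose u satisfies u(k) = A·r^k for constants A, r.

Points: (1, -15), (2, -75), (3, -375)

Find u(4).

-1875

Consecutive ratio: -75/(-15) = 5, and -375/(-75) = 5, so r = 5.
Then A·5^1 = -15 gives A = -3, and u(k) = -3·5^k.
u(4) = -3·5^4 = -1875.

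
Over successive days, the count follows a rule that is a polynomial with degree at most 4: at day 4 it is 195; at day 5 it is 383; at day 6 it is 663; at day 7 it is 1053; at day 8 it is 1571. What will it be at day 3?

81

Write the value at m as T(m).
Write T(m) = am^4 + bm³ + cm² + dm + e; the 5 given values yield a linear system in the 5 coefficients.
Solving, the leading coefficient vanishes, and T(m) = 3m³ + m² - 4m + 3.
Then T(3) = 81.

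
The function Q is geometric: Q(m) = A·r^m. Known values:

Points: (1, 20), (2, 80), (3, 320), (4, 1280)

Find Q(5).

Consecutive ratio: 80/20 = 4, and 320/80 = 4, so r = 4.
Then A·4^1 = 20 gives A = 5, and Q(m) = 5·4^m.
Q(5) = 5·4^5 = 5120.

5120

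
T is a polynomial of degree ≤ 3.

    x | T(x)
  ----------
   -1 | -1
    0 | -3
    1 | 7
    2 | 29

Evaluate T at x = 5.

First differences: -2, 10, 22. Second differences: 12, 12.
Level-2 differences are constant, so T has degree 2.
Fitting a degree-2 polynomial gives T(x) = 6x² + 4x - 3.
Then T(5) = 167.

167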